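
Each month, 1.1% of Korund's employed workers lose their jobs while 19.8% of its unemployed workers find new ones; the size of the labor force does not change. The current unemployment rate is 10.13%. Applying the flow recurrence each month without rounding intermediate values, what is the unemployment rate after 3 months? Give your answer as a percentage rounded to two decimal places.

With a fixed labor force, u_{t+1} = u_t + s·(1−u_t) − f·u_t = u_t·(1−s−f) + s.
Here 1−s−f = 0.791 and s = 0.011.
u_1 = 0.101300 × 0.791 + 0.011 = 0.091128.
u_2 = 0.091128 × 0.791 + 0.011 = 0.083082.
u_3 = 0.083082 × 0.791 + 0.011 = 0.076718.

Unemployment rate after three months ≈ 7.67%.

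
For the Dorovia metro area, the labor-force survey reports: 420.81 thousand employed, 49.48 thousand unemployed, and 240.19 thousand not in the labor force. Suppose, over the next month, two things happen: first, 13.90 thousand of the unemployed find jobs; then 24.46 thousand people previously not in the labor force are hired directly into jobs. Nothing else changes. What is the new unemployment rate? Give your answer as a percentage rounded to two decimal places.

Initially, labor force = 420.81 + 49.48 = 470.29 thousand, so u = 49.48/470.29 = 10.52%.
After the first change, unemployed falls and employed rises by 13.90; labor force unchanged → E = 434.71, U = 35.58, labor force = 470.29 thousand.
After the second change, employed and labor force both rise by 24.46; unemployed unchanged → E = 459.17, U = 35.58, labor force = 494.75 thousand.
New unemployment rate = 35.58 / 494.75 = 7.19%.

New unemployment rate ≈ 7.19%.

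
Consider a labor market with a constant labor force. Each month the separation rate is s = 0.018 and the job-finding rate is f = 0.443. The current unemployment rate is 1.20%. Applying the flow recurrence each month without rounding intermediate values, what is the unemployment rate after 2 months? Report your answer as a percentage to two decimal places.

Unemployment rate after two months ≈ 3.12%.

With a fixed labor force, u_{t+1} = u_t + s·(1−u_t) − f·u_t = u_t·(1−s−f) + s.
Here 1−s−f = 0.539 and s = 0.018.
u_1 = 0.012000 × 0.539 + 0.018 = 0.024468.
u_2 = 0.024468 × 0.539 + 0.018 = 0.031188.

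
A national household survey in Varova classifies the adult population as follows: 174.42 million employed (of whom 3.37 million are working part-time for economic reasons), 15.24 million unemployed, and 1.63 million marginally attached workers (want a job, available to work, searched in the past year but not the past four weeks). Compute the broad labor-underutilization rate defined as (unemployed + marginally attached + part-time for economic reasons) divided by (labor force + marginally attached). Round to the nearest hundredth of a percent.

Labor force = 174.42 + 15.24 = 189.66 million.
Numerator = 15.24 + 1.63 + 3.37 = 20.24 million.
Denominator = 189.66 + 1.63 = 191.29 million.
Broad rate = 20.24 / 191.29 = 10.58%.

Broad underutilization rate ≈ 10.58%.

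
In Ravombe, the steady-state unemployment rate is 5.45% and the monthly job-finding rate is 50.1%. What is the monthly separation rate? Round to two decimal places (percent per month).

Separation rate ≈ 2.89% per month.

From u* = s/(s+f): s = u·f/(1−u).
s = 0.0545 × 50.1 / (1 − 0.0545) = 2.7305 / 0.9455 ≈ 2.89% per month.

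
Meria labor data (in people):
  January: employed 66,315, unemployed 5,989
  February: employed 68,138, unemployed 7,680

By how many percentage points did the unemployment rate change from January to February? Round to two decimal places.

January: labor force = 66,315 + 5,989 = 72,304; u = 5,989/72,304 = 8.28%.
February: labor force = 68,138 + 7,680 = 75,818; u = 7,680/75,818 = 10.13%.
Change = 10.13% − 8.28% = +1.85 pp.

The unemployment rate changed by +1.85 percentage points.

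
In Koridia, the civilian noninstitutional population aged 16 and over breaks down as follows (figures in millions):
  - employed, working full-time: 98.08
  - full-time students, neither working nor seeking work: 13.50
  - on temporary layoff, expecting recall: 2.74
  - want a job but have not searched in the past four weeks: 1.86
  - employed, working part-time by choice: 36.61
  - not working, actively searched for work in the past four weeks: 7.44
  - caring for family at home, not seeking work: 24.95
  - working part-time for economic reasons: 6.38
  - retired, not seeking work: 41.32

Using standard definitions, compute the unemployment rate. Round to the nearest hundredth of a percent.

Unemployment rate ≈ 6.73%.

Employed = 98.08 + 36.61 + 6.38 = 141.07 million (anyone who worked, including part-time for economic reasons, counts as employed).
Unemployed = 2.74 + 7.44 = 10.18 million (jobless and actively searching, or on temporary layoff).
Labor force = 141.07 + 10.18 = 151.25 million.
Unemployment rate = 10.18 / 151.25 = 6.73%.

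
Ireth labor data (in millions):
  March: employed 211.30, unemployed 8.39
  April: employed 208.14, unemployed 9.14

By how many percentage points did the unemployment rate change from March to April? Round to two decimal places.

The unemployment rate changed by +0.39 percentage points.

March: labor force = 211.30 + 8.39 = 219.69; u = 8.39/219.69 = 3.82%.
April: labor force = 208.14 + 9.14 = 217.28; u = 9.14/217.28 = 4.21%.
Change = 4.21% − 3.82% = +0.39 pp.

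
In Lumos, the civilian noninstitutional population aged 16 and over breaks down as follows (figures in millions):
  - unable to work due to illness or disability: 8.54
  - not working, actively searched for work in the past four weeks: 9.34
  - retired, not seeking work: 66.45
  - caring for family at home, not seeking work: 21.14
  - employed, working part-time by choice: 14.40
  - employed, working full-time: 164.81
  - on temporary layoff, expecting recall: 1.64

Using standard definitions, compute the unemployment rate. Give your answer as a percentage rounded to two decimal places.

Employed = 14.40 + 164.81 = 179.21 million.
Unemployed = 9.34 + 1.64 = 10.98 million (jobless and actively searching, or on temporary layoff).
Labor force = 179.21 + 10.98 = 190.19 million.
Unemployment rate = 10.98 / 190.19 = 5.77%.

Unemployment rate ≈ 5.77%.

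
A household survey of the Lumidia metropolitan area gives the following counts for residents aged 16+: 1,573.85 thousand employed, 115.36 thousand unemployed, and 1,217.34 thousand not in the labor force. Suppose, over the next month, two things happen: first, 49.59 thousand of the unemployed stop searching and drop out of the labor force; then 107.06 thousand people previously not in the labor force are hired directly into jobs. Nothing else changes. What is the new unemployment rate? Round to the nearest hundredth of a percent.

Initially, labor force = 1,573.85 + 115.36 = 1,689.21 thousand, so u = 115.36/1,689.21 = 6.83%.
After the first change, unemployed and labor force both fall by 49.59 → E = 1,573.85, U = 65.77, labor force = 1,639.62 thousand.
After the second change, employed and labor force both rise by 107.06; unemployed unchanged → E = 1,680.91, U = 65.77, labor force = 1,746.68 thousand.
New unemployment rate = 65.77 / 1,746.68 = 3.77%.

New unemployment rate ≈ 3.77%.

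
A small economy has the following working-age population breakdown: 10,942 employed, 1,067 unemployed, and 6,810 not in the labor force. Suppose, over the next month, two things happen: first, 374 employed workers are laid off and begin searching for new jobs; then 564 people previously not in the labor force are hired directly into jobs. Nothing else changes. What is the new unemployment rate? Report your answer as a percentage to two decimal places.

Initially, labor force = 10,942 + 1,067 = 12,009, so u = 1,067/12,009 = 8.89%.
After the first change, employed falls and unemployed rises by 374; labor force unchanged → E = 10,568, U = 1,441, labor force = 12,009.
After the second change, employed and labor force both rise by 564; unemployed unchanged → E = 11,132, U = 1,441, labor force = 12,573.
New unemployment rate = 1,441 / 12,573 = 11.46%.

New unemployment rate ≈ 11.46%.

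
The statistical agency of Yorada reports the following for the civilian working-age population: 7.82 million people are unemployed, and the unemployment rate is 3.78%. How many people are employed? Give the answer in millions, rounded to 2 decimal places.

Labor force = U / u = 7.82 / 0.0378 ≈ 206.88 million.
Employed = labor force − unemployed = 206.88 − 7.82 = 199.06 million.

About 199.06 million are employed.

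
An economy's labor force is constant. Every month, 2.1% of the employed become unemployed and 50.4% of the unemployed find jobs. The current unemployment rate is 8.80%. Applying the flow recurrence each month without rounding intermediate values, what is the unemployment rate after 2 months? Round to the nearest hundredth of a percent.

With a fixed labor force, u_{t+1} = u_t + s·(1−u_t) − f·u_t = u_t·(1−s−f) + s.
Here 1−s−f = 0.475 and s = 0.021.
u_1 = 0.088000 × 0.475 + 0.021 = 0.062800.
u_2 = 0.062800 × 0.475 + 0.021 = 0.050830.

Unemployment rate after two months ≈ 5.08%.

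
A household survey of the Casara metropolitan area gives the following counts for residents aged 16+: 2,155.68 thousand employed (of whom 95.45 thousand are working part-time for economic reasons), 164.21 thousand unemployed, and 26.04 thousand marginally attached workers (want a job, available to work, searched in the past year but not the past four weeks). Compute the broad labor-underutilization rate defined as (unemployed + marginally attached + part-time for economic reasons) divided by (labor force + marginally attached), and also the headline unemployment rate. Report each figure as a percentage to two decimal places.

Broad underutilization rate ≈ 12.18%; headline unemployment rate ≈ 7.08%.

Labor force = 2,155.68 + 164.21 = 2,319.89 thousand.
Numerator = 164.21 + 26.04 + 95.45 = 285.70 thousand.
Denominator = 2,319.89 + 26.04 = 2,345.93 thousand.
Broad rate = 285.70 / 2,345.93 = 12.18%.
Headline unemployment rate = 164.21 / 2,319.89 = 7.08%.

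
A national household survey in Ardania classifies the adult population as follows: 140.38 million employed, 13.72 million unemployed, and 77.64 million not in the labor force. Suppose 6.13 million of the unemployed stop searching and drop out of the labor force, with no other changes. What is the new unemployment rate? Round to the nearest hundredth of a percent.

Initially, labor force = 140.38 + 13.72 = 154.10 million, so u = 13.72/154.10 = 8.90%.
After the change, unemployed and labor force both fall by 6.13 → E = 140.38, U = 7.59, labor force = 147.97 million.
New unemployment rate = 7.59 / 147.97 = 5.13%.

New unemployment rate ≈ 5.13%.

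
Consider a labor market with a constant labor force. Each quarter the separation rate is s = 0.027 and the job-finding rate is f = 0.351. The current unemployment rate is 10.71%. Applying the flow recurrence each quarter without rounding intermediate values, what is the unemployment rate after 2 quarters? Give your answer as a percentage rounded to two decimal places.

With a fixed labor force, u_{t+1} = u_t + s·(1−u_t) − f·u_t = u_t·(1−s−f) + s.
Here 1−s−f = 0.622 and s = 0.027.
u_1 = 0.107100 × 0.622 + 0.027 = 0.093616.
u_2 = 0.093616 × 0.622 + 0.027 = 0.085229.

Unemployment rate after two quarters ≈ 8.52%.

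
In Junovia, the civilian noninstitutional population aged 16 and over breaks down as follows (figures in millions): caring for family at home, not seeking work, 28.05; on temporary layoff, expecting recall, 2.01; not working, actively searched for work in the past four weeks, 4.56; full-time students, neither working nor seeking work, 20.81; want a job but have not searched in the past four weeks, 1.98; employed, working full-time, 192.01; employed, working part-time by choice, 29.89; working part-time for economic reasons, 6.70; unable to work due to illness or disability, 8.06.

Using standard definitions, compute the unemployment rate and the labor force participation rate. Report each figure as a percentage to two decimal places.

Employed = 192.01 + 29.89 + 6.70 = 228.60 million (anyone who worked, including part-time for economic reasons, counts as employed).
Unemployed = 2.01 + 4.56 = 6.57 million (jobless and actively searching, or on temporary layoff).
Labor force = 228.60 + 6.57 = 235.17 million.
Not in labor force = 28.05 + 20.81 + 1.98 + 8.06 = 58.90 million (those not working and not actively searching are outside the labor force — including those who want a job but have given up searching).
Civilian working-age population = 235.17 + 58.90 = 294.07 million.
Unemployment rate = 6.57 / 235.17 = 2.79%.
Labor force participation rate = 235.17 / 294.07 = 79.97%.

Unemployment rate ≈ 2.79%; labor force participation rate ≈ 79.97%.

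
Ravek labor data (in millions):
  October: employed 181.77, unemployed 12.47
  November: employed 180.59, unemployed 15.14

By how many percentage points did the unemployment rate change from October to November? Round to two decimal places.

October: labor force = 181.77 + 12.47 = 194.24; u = 12.47/194.24 = 6.42%.
November: labor force = 180.59 + 15.14 = 195.73; u = 15.14/195.73 = 7.74%.
Change = 7.74% − 6.42% = +1.32 pp.

The unemployment rate changed by +1.32 percentage points.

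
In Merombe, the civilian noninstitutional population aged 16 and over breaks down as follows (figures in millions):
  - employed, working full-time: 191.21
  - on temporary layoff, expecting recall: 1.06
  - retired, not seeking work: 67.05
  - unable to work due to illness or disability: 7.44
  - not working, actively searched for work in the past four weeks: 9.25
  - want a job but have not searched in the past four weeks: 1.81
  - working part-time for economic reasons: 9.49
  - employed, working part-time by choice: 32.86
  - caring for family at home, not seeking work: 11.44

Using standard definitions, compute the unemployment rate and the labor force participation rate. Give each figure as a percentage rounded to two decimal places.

Employed = 191.21 + 9.49 + 32.86 = 233.56 million (anyone who worked, including part-time for economic reasons, counts as employed).
Unemployed = 1.06 + 9.25 = 10.31 million (jobless and actively searching, or on temporary layoff).
Labor force = 233.56 + 10.31 = 243.87 million.
Not in labor force = 67.05 + 7.44 + 1.81 + 11.44 = 87.74 million (those not working and not actively searching are outside the labor force — including those who want a job but have given up searching).
Civilian working-age population = 243.87 + 87.74 = 331.61 million.
Unemployment rate = 10.31 / 243.87 = 4.23%.
Labor force participation rate = 243.87 / 331.61 = 73.54%.

Unemployment rate ≈ 4.23%; labor force participation rate ≈ 73.54%.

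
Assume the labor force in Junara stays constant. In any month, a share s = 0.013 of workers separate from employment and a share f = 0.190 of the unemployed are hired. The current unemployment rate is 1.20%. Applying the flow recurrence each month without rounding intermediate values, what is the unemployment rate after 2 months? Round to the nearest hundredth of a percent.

Unemployment rate after two months ≈ 3.10%.

With a fixed labor force, u_{t+1} = u_t + s·(1−u_t) − f·u_t = u_t·(1−s−f) + s.
Here 1−s−f = 0.797 and s = 0.013.
u_1 = 0.012000 × 0.797 + 0.013 = 0.022564.
u_2 = 0.022564 × 0.797 + 0.013 = 0.030984.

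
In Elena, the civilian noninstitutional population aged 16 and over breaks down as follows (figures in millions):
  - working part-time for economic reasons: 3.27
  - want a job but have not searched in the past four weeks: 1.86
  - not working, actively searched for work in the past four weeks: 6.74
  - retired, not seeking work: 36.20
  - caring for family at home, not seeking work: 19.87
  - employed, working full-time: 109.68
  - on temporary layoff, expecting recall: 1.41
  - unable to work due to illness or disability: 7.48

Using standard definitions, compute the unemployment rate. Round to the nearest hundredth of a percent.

Employed = 3.27 + 109.68 = 112.95 million (anyone who worked, including part-time for economic reasons, counts as employed).
Unemployed = 6.74 + 1.41 = 8.15 million (jobless and actively searching, or on temporary layoff).
Labor force = 112.95 + 8.15 = 121.10 million.
Unemployment rate = 8.15 / 121.10 = 6.73%.

Unemployment rate ≈ 6.73%.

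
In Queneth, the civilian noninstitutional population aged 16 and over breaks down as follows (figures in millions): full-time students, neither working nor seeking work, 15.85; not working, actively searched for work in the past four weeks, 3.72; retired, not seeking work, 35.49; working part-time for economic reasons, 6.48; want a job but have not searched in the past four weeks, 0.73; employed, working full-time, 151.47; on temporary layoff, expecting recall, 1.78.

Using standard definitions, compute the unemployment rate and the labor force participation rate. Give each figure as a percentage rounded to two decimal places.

Employed = 6.48 + 151.47 = 157.95 million (anyone who worked, including part-time for economic reasons, counts as employed).
Unemployed = 3.72 + 1.78 = 5.50 million (jobless and actively searching, or on temporary layoff).
Labor force = 157.95 + 5.50 = 163.45 million.
Not in labor force = 15.85 + 35.49 + 0.73 = 52.07 million (those not working and not actively searching are outside the labor force — including those who want a job but have given up searching).
Civilian working-age population = 163.45 + 52.07 = 215.52 million.
Unemployment rate = 5.50 / 163.45 = 3.36%.
Labor force participation rate = 163.45 / 215.52 = 75.84%.

Unemployment rate ≈ 3.36%; labor force participation rate ≈ 75.84%.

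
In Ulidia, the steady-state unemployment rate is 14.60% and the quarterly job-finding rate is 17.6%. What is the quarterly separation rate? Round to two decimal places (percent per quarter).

From u* = s/(s+f): s = u·f/(1−u).
s = 0.1460 × 17.6 / (1 − 0.1460) = 2.5696 / 0.8540 ≈ 3.01% per quarter.

Separation rate ≈ 3.01% per quarter.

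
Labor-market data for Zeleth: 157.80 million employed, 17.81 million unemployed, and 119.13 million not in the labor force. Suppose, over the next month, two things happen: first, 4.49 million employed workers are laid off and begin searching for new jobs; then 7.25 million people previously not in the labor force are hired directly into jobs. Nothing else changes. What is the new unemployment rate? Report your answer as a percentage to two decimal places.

New unemployment rate ≈ 12.20%.

Initially, labor force = 157.80 + 17.81 = 175.61 million, so u = 17.81/175.61 = 10.14%.
After the first change, employed falls and unemployed rises by 4.49; labor force unchanged → E = 153.31, U = 22.30, labor force = 175.61 million.
After the second change, employed and labor force both rise by 7.25; unemployed unchanged → E = 160.56, U = 22.30, labor force = 182.86 million.
New unemployment rate = 22.30 / 182.86 = 12.20%.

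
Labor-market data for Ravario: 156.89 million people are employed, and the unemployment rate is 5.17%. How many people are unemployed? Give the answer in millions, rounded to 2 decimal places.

Let U be the number unemployed. The labor force is E + U, and U/(E+U) = 0.0517.
So U = 0.0517 × 156.89 / (1 − 0.0517) = 8.1112 / 0.9483 ≈ 8.55 million.

About 8.55 million are unemployed.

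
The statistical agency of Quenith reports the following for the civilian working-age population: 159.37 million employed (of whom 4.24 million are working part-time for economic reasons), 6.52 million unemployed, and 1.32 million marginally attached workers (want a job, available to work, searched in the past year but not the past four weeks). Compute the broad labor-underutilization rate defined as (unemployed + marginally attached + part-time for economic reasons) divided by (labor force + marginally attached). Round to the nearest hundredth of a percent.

Broad underutilization rate ≈ 7.22%.

Labor force = 159.37 + 6.52 = 165.89 million.
Numerator = 6.52 + 1.32 + 4.24 = 12.08 million.
Denominator = 165.89 + 1.32 = 167.21 million.
Broad rate = 12.08 / 167.21 = 7.22%.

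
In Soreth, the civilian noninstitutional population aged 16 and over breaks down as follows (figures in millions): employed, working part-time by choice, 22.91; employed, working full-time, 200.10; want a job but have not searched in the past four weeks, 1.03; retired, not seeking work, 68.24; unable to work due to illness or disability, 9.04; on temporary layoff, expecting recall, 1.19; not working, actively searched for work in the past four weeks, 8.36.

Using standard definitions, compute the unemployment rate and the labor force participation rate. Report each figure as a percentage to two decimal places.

Employed = 22.91 + 200.10 = 223.01 million.
Unemployed = 1.19 + 8.36 = 9.55 million (jobless and actively searching, or on temporary layoff).
Labor force = 223.01 + 9.55 = 232.56 million.
Not in labor force = 1.03 + 68.24 + 9.04 = 78.31 million (those not working and not actively searching are outside the labor force — including those who want a job but have given up searching).
Civilian working-age population = 232.56 + 78.31 = 310.87 million.
Unemployment rate = 9.55 / 232.56 = 4.11%.
Labor force participation rate = 232.56 / 310.87 = 74.81%.

Unemployment rate ≈ 4.11%; labor force participation rate ≈ 74.81%.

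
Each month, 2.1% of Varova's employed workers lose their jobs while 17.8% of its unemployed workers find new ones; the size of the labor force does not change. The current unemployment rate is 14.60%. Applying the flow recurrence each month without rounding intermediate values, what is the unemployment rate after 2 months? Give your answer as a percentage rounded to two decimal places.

With a fixed labor force, u_{t+1} = u_t + s·(1−u_t) − f·u_t = u_t·(1−s−f) + s.
Here 1−s−f = 0.801 and s = 0.021.
u_1 = 0.146000 × 0.801 + 0.021 = 0.137946.
u_2 = 0.137946 × 0.801 + 0.021 = 0.131495.

Unemployment rate after two months ≈ 13.15%.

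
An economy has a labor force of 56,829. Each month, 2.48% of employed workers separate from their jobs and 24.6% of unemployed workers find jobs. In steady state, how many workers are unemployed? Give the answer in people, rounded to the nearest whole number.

Steady-state unemployment rate u* = s/(s+f) = 2.48/(2.48+24.6) = 0.091581.
Unemployed = u* × labor force = 0.091581 × 56,829 ≈ 5,204.

About 5,204 are unemployed in steady state.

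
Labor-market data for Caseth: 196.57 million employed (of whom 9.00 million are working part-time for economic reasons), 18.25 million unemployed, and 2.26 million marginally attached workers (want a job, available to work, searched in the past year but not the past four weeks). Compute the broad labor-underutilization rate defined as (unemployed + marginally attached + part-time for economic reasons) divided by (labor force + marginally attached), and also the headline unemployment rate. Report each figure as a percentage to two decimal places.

Labor force = 196.57 + 18.25 = 214.82 million.
Numerator = 18.25 + 2.26 + 9.00 = 29.51 million.
Denominator = 214.82 + 2.26 = 217.08 million.
Broad rate = 29.51 / 217.08 = 13.59%.
Headline unemployment rate = 18.25 / 214.82 = 8.50%.

Broad underutilization rate ≈ 13.59%; headline unemployment rate ≈ 8.50%.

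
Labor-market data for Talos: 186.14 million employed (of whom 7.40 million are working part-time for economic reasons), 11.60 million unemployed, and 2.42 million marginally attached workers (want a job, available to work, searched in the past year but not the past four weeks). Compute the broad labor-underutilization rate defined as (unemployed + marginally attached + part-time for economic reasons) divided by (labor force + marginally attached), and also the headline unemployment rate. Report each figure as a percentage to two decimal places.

Broad underutilization rate ≈ 10.70%; headline unemployment rate ≈ 5.87%.

Labor force = 186.14 + 11.60 = 197.74 million.
Numerator = 11.60 + 2.42 + 7.40 = 21.42 million.
Denominator = 197.74 + 2.42 = 200.16 million.
Broad rate = 21.42 / 200.16 = 10.70%.
Headline unemployment rate = 11.60 / 197.74 = 5.87%.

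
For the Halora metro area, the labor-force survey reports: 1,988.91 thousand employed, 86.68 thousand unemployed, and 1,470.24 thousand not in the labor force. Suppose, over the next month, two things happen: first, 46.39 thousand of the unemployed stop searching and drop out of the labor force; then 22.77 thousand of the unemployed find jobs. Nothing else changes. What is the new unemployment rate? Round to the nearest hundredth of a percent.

New unemployment rate ≈ 0.86%.

Initially, labor force = 1,988.91 + 86.68 = 2,075.59 thousand, so u = 86.68/2,075.59 = 4.18%.
After the first change, unemployed and labor force both fall by 46.39 → E = 1,988.91, U = 40.29, labor force = 2,029.20 thousand.
After the second change, unemployed falls and employed rises by 22.77; labor force unchanged → E = 2,011.68, U = 17.52, labor force = 2,029.20 thousand.
New unemployment rate = 17.52 / 2,029.20 = 0.86%.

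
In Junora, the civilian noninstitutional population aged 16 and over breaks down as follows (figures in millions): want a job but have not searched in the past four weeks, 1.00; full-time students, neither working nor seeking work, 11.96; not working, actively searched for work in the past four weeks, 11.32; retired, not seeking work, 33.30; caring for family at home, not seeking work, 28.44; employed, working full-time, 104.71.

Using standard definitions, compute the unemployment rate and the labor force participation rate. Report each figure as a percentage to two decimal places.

Employed = 104.71 million.
Unemployed = 11.32 million.
Labor force = 104.71 + 11.32 = 116.03 million.
Not in labor force = 1.00 + 11.96 + 33.30 + 28.44 = 74.70 million (those not working and not actively searching are outside the labor force — including those who want a job but have given up searching).
Civilian working-age population = 116.03 + 74.70 = 190.73 million.
Unemployment rate = 11.32 / 116.03 = 9.76%.
Labor force participation rate = 116.03 / 190.73 = 60.83%.

Unemployment rate ≈ 9.76%; labor force participation rate ≈ 60.83%.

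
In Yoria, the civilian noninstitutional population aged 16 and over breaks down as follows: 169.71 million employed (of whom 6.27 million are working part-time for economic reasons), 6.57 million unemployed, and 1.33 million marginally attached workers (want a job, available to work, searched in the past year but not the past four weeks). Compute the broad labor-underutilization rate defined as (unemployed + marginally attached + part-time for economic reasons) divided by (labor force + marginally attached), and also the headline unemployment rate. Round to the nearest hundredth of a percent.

Broad underutilization rate ≈ 7.98%; headline unemployment rate ≈ 3.73%.

Labor force = 169.71 + 6.57 = 176.28 million.
Numerator = 6.57 + 1.33 + 6.27 = 14.17 million.
Denominator = 176.28 + 1.33 = 177.61 million.
Broad rate = 14.17 / 177.61 = 7.98%.
Headline unemployment rate = 6.57 / 176.28 = 3.73%.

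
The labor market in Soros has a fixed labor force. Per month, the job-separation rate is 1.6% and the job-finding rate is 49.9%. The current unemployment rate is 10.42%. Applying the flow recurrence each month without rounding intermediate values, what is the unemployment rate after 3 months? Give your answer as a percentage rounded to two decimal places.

Unemployment rate after three months ≈ 3.94%.

With a fixed labor force, u_{t+1} = u_t + s·(1−u_t) − f·u_t = u_t·(1−s−f) + s.
Here 1−s−f = 0.485 and s = 0.016.
u_1 = 0.104200 × 0.485 + 0.016 = 0.066537.
u_2 = 0.066537 × 0.485 + 0.016 = 0.048270.
u_3 = 0.048270 × 0.485 + 0.016 = 0.039411.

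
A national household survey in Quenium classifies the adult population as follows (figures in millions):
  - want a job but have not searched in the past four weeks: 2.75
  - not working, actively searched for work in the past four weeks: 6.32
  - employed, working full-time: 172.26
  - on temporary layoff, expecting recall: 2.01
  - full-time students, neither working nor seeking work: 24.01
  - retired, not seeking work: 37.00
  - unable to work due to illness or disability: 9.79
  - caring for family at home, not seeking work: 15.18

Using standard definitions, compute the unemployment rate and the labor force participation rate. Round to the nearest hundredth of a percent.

Employed = 172.26 million.
Unemployed = 6.32 + 2.01 = 8.33 million (jobless and actively searching, or on temporary layoff).
Labor force = 172.26 + 8.33 = 180.59 million.
Not in labor force = 2.75 + 24.01 + 37.00 + 9.79 + 15.18 = 88.73 million (those not working and not actively searching are outside the labor force — including those who want a job but have given up searching).
Civilian working-age population = 180.59 + 88.73 = 269.32 million.
Unemployment rate = 8.33 / 180.59 = 4.61%.
Labor force participation rate = 180.59 / 269.32 = 67.05%.

Unemployment rate ≈ 4.61%; labor force participation rate ≈ 67.05%.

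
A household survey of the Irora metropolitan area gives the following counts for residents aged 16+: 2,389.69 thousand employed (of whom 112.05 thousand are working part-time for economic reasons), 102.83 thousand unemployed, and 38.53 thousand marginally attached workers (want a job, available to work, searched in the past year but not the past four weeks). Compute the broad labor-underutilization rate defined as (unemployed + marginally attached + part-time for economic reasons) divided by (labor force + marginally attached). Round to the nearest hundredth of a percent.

Broad underutilization rate ≈ 10.01%.

Labor force = 2,389.69 + 102.83 = 2,492.52 thousand.
Numerator = 102.83 + 38.53 + 112.05 = 253.41 thousand.
Denominator = 2,492.52 + 38.53 = 2,531.05 thousand.
Broad rate = 253.41 / 2,531.05 = 10.01%.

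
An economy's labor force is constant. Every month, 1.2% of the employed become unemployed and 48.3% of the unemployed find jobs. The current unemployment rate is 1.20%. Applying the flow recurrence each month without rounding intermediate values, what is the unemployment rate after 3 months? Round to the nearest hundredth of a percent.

Unemployment rate after three months ≈ 2.27%.

With a fixed labor force, u_{t+1} = u_t + s·(1−u_t) − f·u_t = u_t·(1−s−f) + s.
Here 1−s−f = 0.505 and s = 0.012.
u_1 = 0.012000 × 0.505 + 0.012 = 0.018060.
u_2 = 0.018060 × 0.505 + 0.012 = 0.021120.
u_3 = 0.021120 × 0.505 + 0.012 = 0.022666.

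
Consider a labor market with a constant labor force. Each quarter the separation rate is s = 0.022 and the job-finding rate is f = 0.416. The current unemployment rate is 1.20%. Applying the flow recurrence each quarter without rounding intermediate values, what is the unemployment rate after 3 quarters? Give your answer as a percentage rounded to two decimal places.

With a fixed labor force, u_{t+1} = u_t + s·(1−u_t) − f·u_t = u_t·(1−s−f) + s.
Here 1−s−f = 0.562 and s = 0.022.
u_1 = 0.012000 × 0.562 + 0.022 = 0.028744.
u_2 = 0.028744 × 0.562 + 0.022 = 0.038154.
u_3 = 0.038154 × 0.562 + 0.022 = 0.043443.

Unemployment rate after three quarters ≈ 4.34%.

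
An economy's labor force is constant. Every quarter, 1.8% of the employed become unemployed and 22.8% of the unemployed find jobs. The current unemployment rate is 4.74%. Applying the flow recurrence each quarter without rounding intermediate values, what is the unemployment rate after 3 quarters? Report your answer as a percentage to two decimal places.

With a fixed labor force, u_{t+1} = u_t + s·(1−u_t) − f·u_t = u_t·(1−s−f) + s.
Here 1−s−f = 0.754 and s = 0.018.
u_1 = 0.047400 × 0.754 + 0.018 = 0.053740.
u_2 = 0.053740 × 0.754 + 0.018 = 0.058520.
u_3 = 0.058520 × 0.754 + 0.018 = 0.062124.

Unemployment rate after three quarters ≈ 6.21%.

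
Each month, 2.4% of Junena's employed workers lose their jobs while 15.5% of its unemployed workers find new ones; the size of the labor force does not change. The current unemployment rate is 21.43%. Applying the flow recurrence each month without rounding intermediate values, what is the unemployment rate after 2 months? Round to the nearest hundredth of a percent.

Unemployment rate after two months ≈ 18.82%.

With a fixed labor force, u_{t+1} = u_t + s·(1−u_t) − f·u_t = u_t·(1−s−f) + s.
Here 1−s−f = 0.821 and s = 0.024.
u_1 = 0.214300 × 0.821 + 0.024 = 0.199940.
u_2 = 0.199940 × 0.821 + 0.024 = 0.188151.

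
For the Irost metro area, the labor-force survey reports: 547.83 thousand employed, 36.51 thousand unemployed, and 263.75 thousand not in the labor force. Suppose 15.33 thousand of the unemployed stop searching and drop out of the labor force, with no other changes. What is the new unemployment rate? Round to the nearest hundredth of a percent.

New unemployment rate ≈ 3.72%.

Initially, labor force = 547.83 + 36.51 = 584.34 thousand, so u = 36.51/584.34 = 6.25%.
After the change, unemployed and labor force both fall by 15.33 → E = 547.83, U = 21.18, labor force = 569.01 thousand.
New unemployment rate = 21.18 / 569.01 = 3.72%.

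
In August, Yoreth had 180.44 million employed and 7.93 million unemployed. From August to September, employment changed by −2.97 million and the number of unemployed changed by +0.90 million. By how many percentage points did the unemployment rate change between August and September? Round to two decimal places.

The unemployment rate changed by +0.53 percentage points.

August: labor force = 180.44 + 7.93 = 188.37; u = 7.93/188.37 = 4.21%.
September: labor force = 177.47 + 8.83 = 186.30; u = 8.83/186.30 = 4.74%.
Change = 4.74% − 4.21% = +0.53 pp.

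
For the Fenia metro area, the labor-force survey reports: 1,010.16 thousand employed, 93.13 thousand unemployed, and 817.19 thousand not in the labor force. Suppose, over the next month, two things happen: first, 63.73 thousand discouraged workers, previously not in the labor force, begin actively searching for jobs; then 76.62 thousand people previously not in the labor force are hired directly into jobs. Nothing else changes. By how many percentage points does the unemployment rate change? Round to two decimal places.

Initially, labor force = 1,010.16 + 93.13 = 1,103.29 thousand, so u = 93.13/1,103.29 = 8.44%.
After the first change, unemployed and labor force both rise by 63.73 → E = 1,010.16, U = 156.86, labor force = 1,167.02 thousand.
After the second change, employed and labor force both rise by 76.62; unemployed unchanged → E = 1,086.78, U = 156.86, labor force = 1,243.64 thousand.
New unemployment rate = 156.86 / 1,243.64 = 12.61%.
Change = 12.61% − 8.44% = +4.17 percentage points.

The unemployment rate changes by +4.17 percentage points.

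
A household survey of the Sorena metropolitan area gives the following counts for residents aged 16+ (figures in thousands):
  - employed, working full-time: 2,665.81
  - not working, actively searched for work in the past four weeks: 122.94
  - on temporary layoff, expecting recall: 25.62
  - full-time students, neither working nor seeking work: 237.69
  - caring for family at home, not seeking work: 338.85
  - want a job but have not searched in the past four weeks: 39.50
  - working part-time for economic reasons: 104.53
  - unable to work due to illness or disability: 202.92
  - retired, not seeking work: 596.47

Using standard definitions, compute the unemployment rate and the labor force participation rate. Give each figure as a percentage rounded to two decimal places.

Unemployment rate ≈ 5.09%; labor force participation rate ≈ 67.34%.

Employed = 2,665.81 + 104.53 = 2,770.34 thousand (anyone who worked, including part-time for economic reasons, counts as employed).
Unemployed = 122.94 + 25.62 = 148.56 thousand (jobless and actively searching, or on temporary layoff).
Labor force = 2,770.34 + 148.56 = 2,918.90 thousand.
Not in labor force = 237.69 + 338.85 + 39.50 + 202.92 + 596.47 = 1,415.43 thousand (those not working and not actively searching are outside the labor force — including those who want a job but have given up searching).
Civilian working-age population = 2,918.90 + 1,415.43 = 4,334.33 thousand.
Unemployment rate = 148.56 / 2,918.90 = 5.09%.
Labor force participation rate = 2,918.90 / 4,334.33 = 67.34%.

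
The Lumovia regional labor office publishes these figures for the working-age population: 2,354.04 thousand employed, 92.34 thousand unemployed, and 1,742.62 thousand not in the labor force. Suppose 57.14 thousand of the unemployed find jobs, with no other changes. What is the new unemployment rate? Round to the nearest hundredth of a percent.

New unemployment rate ≈ 1.44%.

Initially, labor force = 2,354.04 + 92.34 = 2,446.38 thousand, so u = 92.34/2,446.38 = 3.77%.
After the change, unemployed falls and employed rises by 57.14; labor force unchanged → E = 2,411.18, U = 35.20, labor force = 2,446.38 thousand.
New unemployment rate = 35.20 / 2,446.38 = 1.44%.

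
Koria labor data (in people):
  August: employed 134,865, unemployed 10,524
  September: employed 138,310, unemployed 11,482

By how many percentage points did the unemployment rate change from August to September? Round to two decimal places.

The unemployment rate changed by +0.43 percentage points.

August: labor force = 134,865 + 10,524 = 145,389; u = 10,524/145,389 = 7.24%.
September: labor force = 138,310 + 11,482 = 149,792; u = 11,482/149,792 = 7.67%.
Change = 7.67% − 7.24% = +0.43 pp.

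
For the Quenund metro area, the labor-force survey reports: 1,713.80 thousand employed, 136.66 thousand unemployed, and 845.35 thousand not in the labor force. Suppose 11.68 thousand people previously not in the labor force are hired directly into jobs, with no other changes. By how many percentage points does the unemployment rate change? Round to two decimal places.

Initially, labor force = 1,713.80 + 136.66 = 1,850.46 thousand, so u = 136.66/1,850.46 = 7.39%.
After the change, employed and labor force both rise by 11.68; unemployed unchanged → E = 1,725.48, U = 136.66, labor force = 1,862.14 thousand.
New unemployment rate = 136.66 / 1,862.14 = 7.34%.
Change = 7.34% − 7.39% = −0.05 percentage points.

The unemployment rate changes by −0.05 percentage points.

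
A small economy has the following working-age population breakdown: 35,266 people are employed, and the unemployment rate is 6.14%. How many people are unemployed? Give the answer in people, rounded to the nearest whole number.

About 2,307 are unemployed.

Let U be the number unemployed. The labor force is E + U, and U/(E+U) = 0.0614.
So U = 0.0614 × 35,266 / (1 − 0.0614) = 2165.33 / 0.9386 ≈ 2,307.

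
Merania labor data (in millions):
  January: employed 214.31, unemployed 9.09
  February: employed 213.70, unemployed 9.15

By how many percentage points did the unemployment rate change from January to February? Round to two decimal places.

January: labor force = 214.31 + 9.09 = 223.40; u = 9.09/223.40 = 4.07%.
February: labor force = 213.70 + 9.15 = 222.85; u = 9.15/222.85 = 4.11%.
Change = 4.11% − 4.07% = +0.04 pp.

The unemployment rate changed by +0.04 percentage points.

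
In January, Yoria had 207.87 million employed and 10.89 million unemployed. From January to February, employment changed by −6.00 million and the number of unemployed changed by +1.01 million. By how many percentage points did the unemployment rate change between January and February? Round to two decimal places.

January: labor force = 207.87 + 10.89 = 218.76; u = 10.89/218.76 = 4.98%.
February: labor force = 201.87 + 11.90 = 213.77; u = 11.90/213.77 = 5.57%.
Change = 5.57% − 4.98% = +0.59 pp.

The unemployment rate changed by +0.59 percentage points.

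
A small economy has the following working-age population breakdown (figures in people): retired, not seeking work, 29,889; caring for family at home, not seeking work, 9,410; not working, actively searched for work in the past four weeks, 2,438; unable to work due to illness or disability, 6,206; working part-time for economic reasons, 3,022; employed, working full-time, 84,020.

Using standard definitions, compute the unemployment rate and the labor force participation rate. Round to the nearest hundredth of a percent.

Unemployment rate ≈ 2.72%; labor force participation rate ≈ 66.29%.

Employed = 3,022 + 84,020 = 87,042 (anyone who worked, including part-time for economic reasons, counts as employed).
Unemployed = 2,438.
Labor force = 87,042 + 2,438 = 89,480.
Not in labor force = 29,889 + 9,410 + 6,206 = 45,505 (those not working and not actively searching are outside the labor force).
Civilian working-age population = 89,480 + 45,505 = 134,985.
Unemployment rate = 2,438 / 89,480 = 2.72%.
Labor force participation rate = 89,480 / 134,985 = 66.29%.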